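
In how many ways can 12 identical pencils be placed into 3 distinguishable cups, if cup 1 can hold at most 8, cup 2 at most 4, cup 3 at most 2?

Ignoring the caps, the number of non-negative solutions to x_1+…+x_3 = 12 is C(14,2) = 91.
Subtract solutions that violate a single cap (substitute x_i' = x_i − (cap_i+1)): x_1 ≥ 9 gives C(5,2) = 10; x_2 ≥ 5 gives C(9,2) = 36; x_3 ≥ 3 gives C(11,2) = 55. Together 101.
Add back pairs where two caps are both exceeded: 0 + 1 + 15 = 16.
By inclusion–exclusion the count is 91 − 101 + 16 = 6.

6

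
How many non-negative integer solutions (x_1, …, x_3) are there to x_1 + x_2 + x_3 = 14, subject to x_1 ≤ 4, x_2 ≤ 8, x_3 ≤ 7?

Ignoring the caps, the number of non-negative solutions to x_1+…+x_3 = 14 is C(16,2) = 120.
Subtract solutions that violate a single cap (substitute x_i' = x_i − (cap_i+1)): x_1 ≥ 5 gives C(11,2) = 55; x_2 ≥ 9 gives C(7,2) = 21; x_3 ≥ 8 gives C(8,2) = 28. Together 104.
Add back pairs where two caps are both exceeded: 1 + 3 + 0 = 4.
By inclusion–exclusion the count is 120 − 104 + 4 = 20.

20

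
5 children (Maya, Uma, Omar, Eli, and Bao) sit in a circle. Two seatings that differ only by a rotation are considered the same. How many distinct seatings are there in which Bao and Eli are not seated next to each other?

All circular seatings of 5 people number (4)! = 24.
Seatings with Bao beside Eli: treat them as a block with 2 internal orders, giving 2 × (3)! = 12.
Subtracting, 24 − 12 = 12.

12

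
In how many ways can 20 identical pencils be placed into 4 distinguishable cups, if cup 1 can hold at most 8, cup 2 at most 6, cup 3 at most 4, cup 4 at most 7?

Ignoring the caps, the number of non-negative solutions to x_1+…+x_4 = 20 is C(23,3) = 1771.
Subtract solutions that violate a single cap (substitute x_i' = x_i − (cap_i+1)): x_1 ≥ 9 gives C(14,3) = 364; x_2 ≥ 7 gives C(16,3) = 560; x_3 ≥ 5 gives C(18,3) = 816; x_4 ≥ 8 gives C(15,3) = 455. Together 2195.
Add back pairs where two caps are both exceeded: 35 + 84 + 20 + 165 + 56 + 120 = 480.
Subtract triples: 0 + 0 + 0 + 1 = 1.
By inclusion–exclusion the count is 1771 − 2195 + 480 − 1 = 55.

55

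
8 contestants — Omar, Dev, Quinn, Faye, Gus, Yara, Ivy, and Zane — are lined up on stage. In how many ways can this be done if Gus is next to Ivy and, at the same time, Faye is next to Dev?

2880

Treat {Gus,Ivy} as one block (2 orders) and {Faye,Dev} as another (2 orders).
That leaves 6 units to arrange: 2 × 2 × 6! = 4 × 720 = 2880.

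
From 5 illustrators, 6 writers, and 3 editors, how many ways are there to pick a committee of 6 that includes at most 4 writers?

Split by how many writers are chosen (0 through 4).
Sum: C(6,0)·C(8,6) + C(6,1)·C(8,5) + C(6,2)·C(8,4) + C(6,3)·C(8,3) + C(6,4)·C(8,2) = 28 + 336 + 1050 + 1120 + 420 = 2954.

2954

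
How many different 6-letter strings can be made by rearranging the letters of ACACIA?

60

ACACIA has 6 letters with A appearing 3 times and C appearing twice.
So there are 6! / (3!·2!) = 60 distinguishable arrangements.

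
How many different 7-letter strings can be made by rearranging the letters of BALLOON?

Letter multiplicities in BALLOON: A×1, B×1, L×2, N×1, O×2.
So there are 7! / (2!·2!) = 1260 distinguishable arrangements.

1260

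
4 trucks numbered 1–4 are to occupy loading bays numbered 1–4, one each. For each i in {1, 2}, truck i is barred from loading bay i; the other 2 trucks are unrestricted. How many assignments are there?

14

Let Aᵢ (for i ∈ {1, 2}) be the placements that put truck i in its forbidden loading bay. Any j of these fix j positions, leaving (4−j)! ways to fill the rest, and there are C(2,j) ways to pick which j.
By inclusion–exclusion, the number of valid placements is Σ_{j=0}^{2} (−1)^j C(2,j)·(4−j)!.
Computing: 24 − 12 + 2 = 14.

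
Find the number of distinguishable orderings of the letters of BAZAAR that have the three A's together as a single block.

Treat the 3 copies of A as a single block. The multiset to arrange is then {AAA, B, R, Z}, 4 items in all.
All 4 items are distinct, so there are (4)! = 24 arrangements.

24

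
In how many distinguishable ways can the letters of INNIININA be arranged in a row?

630

The 9 letters of INNIININA have repeats: I appearing 4 times and N appearing 4 times.
Dividing 9! = 362880 by 4!·4! = 576 for the repeated letters gives 630.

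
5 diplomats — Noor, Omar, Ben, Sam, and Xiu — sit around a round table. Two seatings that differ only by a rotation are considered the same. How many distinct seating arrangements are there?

Around a circle, 5 distinct people have 5!/5 = (4)! = 24 rotationally distinct seatings.

24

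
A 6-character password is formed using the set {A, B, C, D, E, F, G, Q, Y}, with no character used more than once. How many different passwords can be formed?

This is a permutation of 6 out of 9: P(9,6) = 9!/3!.
9 × 8 × 7 × 6 × 5 × 4 = 60480.

60480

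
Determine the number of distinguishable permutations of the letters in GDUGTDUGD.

Letter multiplicities in GDUGTDUGD: D×3, G×3, T×1, U×2.
Dividing 9! = 362880 by 3!·3!·2! = 72 for the repeated letters gives 5040.

5040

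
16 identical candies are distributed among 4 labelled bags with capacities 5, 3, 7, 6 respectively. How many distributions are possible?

Ignoring the caps, the number of non-negative solutions to x_1+…+x_4 = 16 is C(19,3) = 969.
Subtract solutions that violate a single cap (substitute x_i' = x_i − (cap_i+1)): x_1 ≥ 6 gives C(13,3) = 286; x_2 ≥ 4 gives C(15,3) = 455; x_3 ≥ 8 gives C(11,3) = 165; x_4 ≥ 7 gives C(12,3) = 220. Together 1126.
Add back pairs where two caps are both exceeded: 84 + 10 + 20 + 35 + 56 + 4 = 209.
By inclusion–exclusion the count is 969 − 1126 + 209 = 52.

52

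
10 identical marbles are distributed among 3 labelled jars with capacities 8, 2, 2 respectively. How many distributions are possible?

By stars and bars, unrestricted non-negative solutions to x_1+…+x_3 = 10 number C(10+2,2) = 66.
Subtract solutions that violate a single cap (substitute x_i' = x_i − (cap_i+1)): x_1 ≥ 9 gives C(3,2) = 3; x_2 ≥ 3 gives C(9,2) = 36; x_3 ≥ 3 gives C(9,2) = 36. Together 75.
Add back pairs where two caps are both exceeded: 0 + 0 + 15 = 15.
By inclusion–exclusion the count is 66 − 75 + 15 = 6.

6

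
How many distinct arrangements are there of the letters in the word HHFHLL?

60

HHFHLL has 6 letters with H appearing 3 times and L appearing twice.
The number of distinct arrangements is 6!/(3!·2!) = 720/12 = 60.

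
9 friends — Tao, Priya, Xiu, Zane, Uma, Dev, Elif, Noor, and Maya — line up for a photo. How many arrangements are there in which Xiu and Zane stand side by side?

80640

Place the 7 others and the Xiu-Zane pair as 8 objects in a line; the pair has 2 internal arrangements.
That gives 2 × 8! = 2 × 40320 = 80640.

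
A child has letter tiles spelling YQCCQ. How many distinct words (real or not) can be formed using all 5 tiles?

30

Letter multiplicities in YQCCQ: C×2, Q×2, Y×1.
Dividing 5! = 120 by 2!·2! = 4 for the repeated letters gives 30.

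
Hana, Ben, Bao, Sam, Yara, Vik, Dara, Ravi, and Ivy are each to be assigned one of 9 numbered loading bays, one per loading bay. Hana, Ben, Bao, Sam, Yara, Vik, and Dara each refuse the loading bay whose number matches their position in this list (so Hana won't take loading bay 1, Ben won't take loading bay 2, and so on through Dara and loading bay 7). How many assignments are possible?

Let Aᵢ (for 1 ≤ i ≤ 7) be the placements that put person i in their forbidden loading bay. Any j of these fix j positions, leaving (9−j)! ways to fill the rest, and there are C(7,j) ways to pick which j.
By inclusion–exclusion, the number of valid placements is Σ_{j=0}^{7} (−1)^j C(7,j)·(9−j)!.
Computing: 362880 − 282240 + 105840 − 25200 + 4200 − 504 + 42 − 2 = 165016.

165016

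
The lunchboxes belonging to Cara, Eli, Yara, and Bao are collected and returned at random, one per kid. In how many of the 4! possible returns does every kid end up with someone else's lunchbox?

9

Let Aᵢ be the assignments in which kid i gets their own lunchbox. We want the size of the complement of A₁∪…∪A_4.
By inclusion–exclusion this is Σ_{j=0}^{4} (−1)^j C(4,j)·(4−j)!.
Computing: 24 − 24 + 12 − 4 + 1 = 9.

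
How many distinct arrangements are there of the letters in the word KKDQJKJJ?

The 8 letters of KKDQJKJJ have repeats: J appearing 3 times and K appearing 3 times.
The number of distinct arrangements is 8!/(3!·3!) = 40320/36 = 1120.

1120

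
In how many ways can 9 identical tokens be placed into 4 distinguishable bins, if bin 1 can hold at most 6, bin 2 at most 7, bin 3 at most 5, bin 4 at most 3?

130

Without the upper bounds there are C(12,3) = 220 ways to split 9 among 4 bins.
Subtract solutions that violate a single cap (substitute x_i' = x_i − (cap_i+1)): x_1 ≥ 7 gives C(5,3) = 10; x_2 ≥ 8 gives C(4,3) = 4; x_3 ≥ 6 gives C(6,3) = 20; x_4 ≥ 4 gives C(8,3) = 56. Together 90.
No two caps can be exceeded simultaneously, so the pair terms are all 0.
By inclusion–exclusion the count is 220 − 90 + 0 = 130.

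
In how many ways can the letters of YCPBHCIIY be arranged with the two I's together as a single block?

10080

Treat the 2 copies of I as a single block. The multiset to arrange is then {II, B, C, C, H, P, Y, Y}, 8 items in all.
That gives (8)!/(2!·2!) = 10080 arrangements.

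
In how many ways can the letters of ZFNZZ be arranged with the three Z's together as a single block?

6

Treat the 3 copies of Z as a single block. The multiset to arrange is then {ZZZ, F, N}, 3 items in all.
All 3 items are distinct, so there are (3)! = 6 arrangements.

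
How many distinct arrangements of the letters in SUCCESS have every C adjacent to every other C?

120

Treat the 2 copies of C as a single block. The multiset to arrange is then {CC, E, S, S, S, U}, 6 items in all.
That gives (6)!/(3!) = 120 arrangements.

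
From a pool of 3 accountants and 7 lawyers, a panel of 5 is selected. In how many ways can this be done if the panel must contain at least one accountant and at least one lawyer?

With no constraint there are C(10,5) = 252 possible selections.
Selections missing a whole group: no accountants → C(7,5) = 21; no lawyers → C(3,5) = 0.
Both groups omitted at once is impossible, so 252 − 21 = 231.

231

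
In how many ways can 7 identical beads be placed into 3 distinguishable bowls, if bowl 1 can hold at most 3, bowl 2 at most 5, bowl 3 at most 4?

17

Ignoring the caps, the number of non-negative solutions to x_1+…+x_3 = 7 is C(9,2) = 36.
Subtract solutions that violate a single cap (substitute x_i' = x_i − (cap_i+1)): x_1 ≥ 4 gives C(5,2) = 10; x_2 ≥ 6 gives C(3,2) = 3; x_3 ≥ 5 gives C(4,2) = 6. Together 19.
No two caps can be exceeded simultaneously, so the pair terms are all 0.
By inclusion–exclusion the count is 36 − 19 + 0 = 17.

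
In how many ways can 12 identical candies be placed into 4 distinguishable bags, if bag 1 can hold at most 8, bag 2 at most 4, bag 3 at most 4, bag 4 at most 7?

Ignoring the caps, the number of non-negative solutions to x_1+…+x_4 = 12 is C(15,3) = 455.
Subtract solutions that violate a single cap (substitute x_i' = x_i − (cap_i+1)): x_1 ≥ 9 gives C(6,3) = 20; x_2 ≥ 5 gives C(10,3) = 120; x_3 ≥ 5 gives C(10,3) = 120; x_4 ≥ 8 gives C(7,3) = 35. Together 295.
Add back pairs where two caps are both exceeded: 0 + 0 + 0 + 10 + 0 + 0 = 10.
By inclusion–exclusion the count is 455 − 295 + 10 = 170.

170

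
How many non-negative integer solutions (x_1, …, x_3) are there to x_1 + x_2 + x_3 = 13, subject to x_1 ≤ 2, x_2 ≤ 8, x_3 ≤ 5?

By stars and bars, unrestricted non-negative solutions to x_1+…+x_3 = 13 number C(13+2,2) = 105.
Subtract solutions that violate a single cap (substitute x_i' = x_i − (cap_i+1)): x_1 ≥ 3 gives C(12,2) = 66; x_2 ≥ 9 gives C(6,2) = 15; x_3 ≥ 6 gives C(9,2) = 36. Together 117.
Add back pairs where two caps are both exceeded: 3 + 15 + 0 = 18.
By inclusion–exclusion the count is 105 − 117 + 18 = 6.

6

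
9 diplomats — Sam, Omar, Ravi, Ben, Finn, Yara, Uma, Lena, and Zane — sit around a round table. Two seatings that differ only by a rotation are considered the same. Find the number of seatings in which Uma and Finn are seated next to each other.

10080

Glue Uma and Finn into a block (2 internal orders). Seating 8 units around a circle gives (7)! arrangements.
So 2 × (7)! = 2 × 5040 = 10080.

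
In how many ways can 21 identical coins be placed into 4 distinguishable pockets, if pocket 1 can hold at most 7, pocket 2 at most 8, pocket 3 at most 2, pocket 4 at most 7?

19

Without the upper bounds there are C(24,3) = 2024 ways to split 21 among 4 pockets.
Subtract solutions that violate a single cap (substitute x_i' = x_i − (cap_i+1)): x_1 ≥ 8 gives C(16,3) = 560; x_2 ≥ 9 gives C(15,3) = 455; x_3 ≥ 3 gives C(21,3) = 1330; x_4 ≥ 8 gives C(16,3) = 560. Together 2905.
Add back pairs where two caps are both exceeded: 35 + 286 + 56 + 220 + 35 + 286 = 918.
Subtract triples: 4 + 0 + 10 + 4 = 18.
By inclusion–exclusion the count is 2024 − 2905 + 918 − 18 = 19.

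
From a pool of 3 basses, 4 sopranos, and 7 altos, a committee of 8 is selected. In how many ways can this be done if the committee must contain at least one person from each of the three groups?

With no constraint there are C(14,8) = 3003 possible selections.
Subtract selections that omit an entire group: no basses → C(11,8) = 165; no sopranos → C(10,8) = 45; no altos → C(7,8) = 0.
Add back selections omitting two groups (i.e. drawn from a single group): C(3,8) + C(4,8) + C(7,8) = 0.
By inclusion–exclusion: 3003 − 210 + 0 = 2793.

2793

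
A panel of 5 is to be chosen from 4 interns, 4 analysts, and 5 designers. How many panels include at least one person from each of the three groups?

980

With no constraint there are C(13,5) = 1287 possible selections.
Subtract selections that omit an entire group: no interns → C(9,5) = 126; no analysts → C(9,5) = 126; no designers → C(8,5) = 56.
Add back selections omitting two groups (i.e. drawn from a single group): C(4,5) + C(4,5) + C(5,5) = 1.
By inclusion–exclusion: 1287 − 308 + 1 = 980.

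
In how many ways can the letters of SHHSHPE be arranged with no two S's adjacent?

300

There are 7!/(3!·2!) = 420 arrangements of SHHSHPE in total.
If the two S's are adjacent, glue them into one block, leaving 6 items to arrange: (6)!/(3!) = 120 ways.
Hence 420 − 120 = 300.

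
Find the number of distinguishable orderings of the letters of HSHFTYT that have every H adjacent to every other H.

360

Treat the 2 copies of H as a single block. The multiset to arrange is then {HH, F, S, T, T, Y}, 6 items in all.
That gives (6)!/(2!) = 360 arrangements.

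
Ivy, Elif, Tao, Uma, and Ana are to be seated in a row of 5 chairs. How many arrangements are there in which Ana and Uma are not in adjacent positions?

Of the 5! = 120 arrangements, those with Ana and Uma adjacent number 2 × 4! = 48 (treat the pair as a block with 2 internal orders).
So 120 − 48 = 72 arrangements keep them apart.

72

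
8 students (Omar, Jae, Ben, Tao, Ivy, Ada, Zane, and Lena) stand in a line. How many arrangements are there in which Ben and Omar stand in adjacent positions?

10080

Place the 6 others and the Ben-Omar pair as 7 objects in a line; the pair has 2 internal arrangements.
That gives 2 × 7! = 2 × 5040 = 10080.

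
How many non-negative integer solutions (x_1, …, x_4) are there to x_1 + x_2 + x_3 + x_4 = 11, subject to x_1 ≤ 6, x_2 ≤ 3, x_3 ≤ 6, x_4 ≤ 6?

By stars and bars, unrestricted non-negative solutions to x_1+…+x_4 = 11 number C(11+3,3) = 364.
Subtract solutions that violate a single cap (substitute x_i' = x_i − (cap_i+1)): x_1 ≥ 7 gives C(7,3) = 35; x_2 ≥ 4 gives C(10,3) = 120; x_3 ≥ 7 gives C(7,3) = 35; x_4 ≥ 7 gives C(7,3) = 35. Together 225.
Add back pairs where two caps are both exceeded: 1 + 0 + 0 + 1 + 1 + 0 = 3.
By inclusion–exclusion the count is 364 − 225 + 3 = 142.

142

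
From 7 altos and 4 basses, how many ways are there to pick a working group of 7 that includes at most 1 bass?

Split by how many basses are chosen (0 through 1).
Sum: C(4,0)·C(7,7) + C(4,1)·C(7,6) = 1 + 28 = 29.

29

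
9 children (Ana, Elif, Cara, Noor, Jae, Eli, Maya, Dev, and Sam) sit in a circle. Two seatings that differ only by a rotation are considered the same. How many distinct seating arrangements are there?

40320

Fix one person's seat to break rotational symmetry; the remaining 8 people can be arranged in (8)! = 40320 ways.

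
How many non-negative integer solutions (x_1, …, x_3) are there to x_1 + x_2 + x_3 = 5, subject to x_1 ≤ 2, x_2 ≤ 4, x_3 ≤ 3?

By stars and bars, unrestricted non-negative solutions to x_1+…+x_3 = 5 number C(5+2,2) = 21.
Subtract solutions that violate a single cap (substitute x_i' = x_i − (cap_i+1)): x_1 ≥ 3 gives C(4,2) = 6; x_2 ≥ 5 gives C(2,2) = 1; x_3 ≥ 4 gives C(3,2) = 3. Together 10.
No two caps can be exceeded simultaneously, so the pair terms are all 0.
By inclusion–exclusion the count is 21 − 10 + 0 = 11.

11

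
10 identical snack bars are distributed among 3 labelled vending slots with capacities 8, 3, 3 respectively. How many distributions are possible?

13

Without the upper bounds there are C(12,2) = 66 ways to split 10 among 3 vending slots.
Subtract solutions that violate a single cap (substitute x_i' = x_i − (cap_i+1)): x_1 ≥ 9 gives C(3,2) = 3; x_2 ≥ 4 gives C(8,2) = 28; x_3 ≥ 4 gives C(8,2) = 28. Together 59.
Add back pairs where two caps are both exceeded: 0 + 0 + 6 = 6.
By inclusion–exclusion the count is 66 − 59 + 6 = 13.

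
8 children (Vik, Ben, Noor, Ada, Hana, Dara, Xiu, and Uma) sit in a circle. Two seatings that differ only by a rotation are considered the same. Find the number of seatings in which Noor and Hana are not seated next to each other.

Without the restriction there are (7)! = 5040 seatings.
Those with Noor next to Hana: fuse the pair into one unit and seat 7 units around a circle — 2·(6)! = 1440.
Subtracting, 5040 − 1440 = 3600.

3600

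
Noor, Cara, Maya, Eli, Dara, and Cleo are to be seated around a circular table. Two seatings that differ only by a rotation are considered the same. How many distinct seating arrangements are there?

120

Seat Noor anywhere (absorbing the rotational symmetry), then permute the other 5: (5)! = 120.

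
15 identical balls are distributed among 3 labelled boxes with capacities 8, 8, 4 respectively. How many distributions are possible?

20

Ignoring the caps, the number of non-negative solutions to x_1+…+x_3 = 15 is C(17,2) = 136.
Subtract solutions that violate a single cap (substitute x_i' = x_i − (cap_i+1)): x_1 ≥ 9 gives C(8,2) = 28; x_2 ≥ 9 gives C(8,2) = 28; x_3 ≥ 5 gives C(12,2) = 66. Together 122.
Add back pairs where two caps are both exceeded: 0 + 3 + 3 = 6.
By inclusion–exclusion the count is 136 − 122 + 6 = 20.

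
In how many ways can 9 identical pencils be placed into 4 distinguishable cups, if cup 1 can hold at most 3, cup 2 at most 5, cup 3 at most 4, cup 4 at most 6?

Without the upper bounds there are C(12,3) = 220 ways to split 9 among 4 cups.
Subtract solutions that violate a single cap (substitute x_i' = x_i − (cap_i+1)): x_1 ≥ 4 gives C(8,3) = 56; x_2 ≥ 6 gives C(6,3) = 20; x_3 ≥ 5 gives C(7,3) = 35; x_4 ≥ 7 gives C(5,3) = 10. Together 121.
Add back pairs where two caps are both exceeded: 0 + 1 + 0 + 0 + 0 + 0 = 1.
By inclusion–exclusion the count is 220 − 121 + 1 = 100.

100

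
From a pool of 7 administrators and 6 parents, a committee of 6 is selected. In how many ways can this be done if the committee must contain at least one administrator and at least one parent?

Unrestricted: C(13,6) = 1716 ways to pick any 6 of the 13.
Selections missing a whole group: no administrators → C(6,6) = 1; no parents → C(7,6) = 7.
Both groups omitted at once is impossible, so 1716 − 8 = 1708.

1708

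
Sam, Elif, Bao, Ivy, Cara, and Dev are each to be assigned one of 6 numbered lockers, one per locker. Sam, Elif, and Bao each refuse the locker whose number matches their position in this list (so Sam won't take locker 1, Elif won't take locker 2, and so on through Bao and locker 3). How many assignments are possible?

426

Let Aᵢ (for i ∈ {1, 2, 3}) be the placements that put person i in their forbidden locker. Any j of these fix j positions, leaving (6−j)! ways to fill the rest, and there are C(3,j) ways to pick which j.
By inclusion–exclusion, the number of valid placements is Σ_{j=0}^{3} (−1)^j C(3,j)·(6−j)!.
Computing: 720 − 360 + 72 − 6 = 426.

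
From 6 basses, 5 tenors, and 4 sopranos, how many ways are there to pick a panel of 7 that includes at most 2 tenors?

Split by how many tenors are chosen (0 through 2).
Sum: C(5,0)·C(10,7) + C(5,1)·C(10,6) + C(5,2)·C(10,5) = 120 + 1050 + 2520 = 3690.

3690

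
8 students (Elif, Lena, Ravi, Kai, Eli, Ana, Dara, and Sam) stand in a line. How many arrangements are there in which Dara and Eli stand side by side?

Treat {Dara, Eli} as a single unit. There are 7 units to order, and the pair itself can be ordered 2 ways.
That gives 2 × 7! = 2 × 5040 = 10080.

10080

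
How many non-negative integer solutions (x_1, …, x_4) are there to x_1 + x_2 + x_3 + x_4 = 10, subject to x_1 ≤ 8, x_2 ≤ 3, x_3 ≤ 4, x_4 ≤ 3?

Ignoring the caps, the number of non-negative solutions to x_1+…+x_4 = 10 is C(13,3) = 286.
Subtract solutions that violate a single cap (substitute x_i' = x_i − (cap_i+1)): x_1 ≥ 9 gives C(4,3) = 4; x_2 ≥ 4 gives C(9,3) = 84; x_3 ≥ 5 gives C(8,3) = 56; x_4 ≥ 4 gives C(9,3) = 84. Together 228.
Add back pairs where two caps are both exceeded: 0 + 0 + 0 + 4 + 10 + 4 = 18.
By inclusion–exclusion the count is 286 − 228 + 18 = 76.

76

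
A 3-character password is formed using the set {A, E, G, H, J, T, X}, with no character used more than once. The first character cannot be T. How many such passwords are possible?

The first character has 7−1 = 6 choices (anything except T).
The remaining 2 characters are filled from the other 6 symbols without repetition: 6 × 5 = 30.
Total: 6 × 30 = 180.

180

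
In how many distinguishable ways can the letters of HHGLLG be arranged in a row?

HHGLLG has 6 letters with G appearing twice, H appearing twice, and L appearing twice.
The number of distinct arrangements is 6!/(2!·2!·2!) = 720/8 = 90.

90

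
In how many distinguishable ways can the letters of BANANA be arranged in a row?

Letter multiplicities in BANANA: A×3, B×1, N×2.
So there are 6! / (3!·2!) = 60 distinguishable arrangements.

60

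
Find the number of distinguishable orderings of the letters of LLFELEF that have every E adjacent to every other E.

Treat the 2 copies of E as a single block. The multiset to arrange is then {EE, F, F, L, L, L}, 6 items in all.
That gives (6)!/(3!·2!) = 60 arrangements.

60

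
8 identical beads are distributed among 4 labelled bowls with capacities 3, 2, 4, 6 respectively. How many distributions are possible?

55

Without the upper bounds there are C(11,3) = 165 ways to split 8 among 4 bowls.
Subtract solutions that violate a single cap (substitute x_i' = x_i − (cap_i+1)): x_1 ≥ 4 gives C(7,3) = 35; x_2 ≥ 3 gives C(8,3) = 56; x_3 ≥ 5 gives C(6,3) = 20; x_4 ≥ 7 gives C(4,3) = 4. Together 115.
Add back pairs where two caps are both exceeded: 4 + 0 + 0 + 1 + 0 + 0 = 5.
By inclusion–exclusion the count is 165 − 115 + 5 = 55.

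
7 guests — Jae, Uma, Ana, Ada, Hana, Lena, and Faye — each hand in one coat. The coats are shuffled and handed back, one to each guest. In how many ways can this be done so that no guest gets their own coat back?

1854

This is the derangement count D_7: permutations of 7 items with no fixed point.
By inclusion–exclusion this is Σ_{j=0}^{7} (−1)^j C(7,j)·(7−j)!.
Computing: 5040 − 5040 + 2520 − 840 + 210 − 42 + 7 − 1 = 1854.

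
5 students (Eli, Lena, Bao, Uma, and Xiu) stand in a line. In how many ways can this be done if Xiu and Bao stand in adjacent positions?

48

Place the 3 others and the Xiu-Bao pair as 4 objects in a line; the pair has 2 internal arrangements.
That gives 2 × 4! = 2 × 24 = 48.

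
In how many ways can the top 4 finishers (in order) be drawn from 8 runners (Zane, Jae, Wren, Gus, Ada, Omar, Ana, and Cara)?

There are 8 choices for 1st place, 7 for 2nd, and so on down to 5 for position 4.
That gives 8 × 7 × 6 × 5 = 1680.

1680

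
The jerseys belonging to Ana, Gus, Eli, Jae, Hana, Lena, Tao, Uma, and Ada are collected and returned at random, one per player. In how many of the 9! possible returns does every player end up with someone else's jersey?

Count assignments avoiding every fixed point. For any j of the 9 players fixed to their old jersey, the other 9−j can be arranged in (9−j)! ways.
By inclusion–exclusion this is Σ_{j=0}^{9} (−1)^j C(9,j)·(9−j)!.
Computing: 362880 − 362880 + 181440 − 60480 + 15120 − 3024 + 504 − 72 + 9 − 1 = 133496.

133496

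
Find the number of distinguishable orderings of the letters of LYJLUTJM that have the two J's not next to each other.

7560

Total arrangements of LYJLUTJM: 8!/(2!·2!) = 10080.
If the two J's are adjacent, glue them into one block, leaving 7 items to arrange: (7)!/(2!) = 2520 ways.
Hence 10080 − 2520 = 7560.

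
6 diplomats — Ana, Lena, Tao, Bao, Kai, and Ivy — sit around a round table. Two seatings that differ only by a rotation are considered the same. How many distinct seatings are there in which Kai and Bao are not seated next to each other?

All circular seatings of 6 people number (5)! = 120.
Those with Kai next to Bao: fuse the pair into one unit and seat 5 units around a circle — 2·(4)! = 48.
Subtracting, 120 − 48 = 72.

72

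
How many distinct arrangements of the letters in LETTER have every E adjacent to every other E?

60

Treat the 2 copies of E as a single block. The multiset to arrange is then {EE, L, R, T, T}, 5 items in all.
That gives (5)!/(2!) = 60 arrangements.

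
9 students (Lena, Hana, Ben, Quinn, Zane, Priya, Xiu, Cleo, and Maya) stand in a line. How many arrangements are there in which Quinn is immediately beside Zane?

Glue Quinn and Zane into one block (2 internal orders), leaving 8 units to arrange in a row.
So the count is 2·(8)! = 80640.

80640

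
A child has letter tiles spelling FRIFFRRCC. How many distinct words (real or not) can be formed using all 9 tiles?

5040

The 9 letters of FRIFFRRCC have repeats: C appearing twice, F appearing 3 times, and R appearing 3 times.
So there are 9! / (3!·3!·2!) = 5040 distinguishable arrangements.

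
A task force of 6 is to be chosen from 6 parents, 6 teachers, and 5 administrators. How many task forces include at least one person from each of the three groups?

10530

Unrestricted: C(17,6) = 12376 ways to pick any 6 of the 17.
Subtract selections that omit an entire group: no parents → C(11,6) = 462; no teachers → C(11,6) = 462; no administrators → C(12,6) = 924.
Add back selections omitting two groups (i.e. drawn from a single group): C(6,6) + C(6,6) + C(5,6) = 2.
By inclusion–exclusion: 12376 − 1848 + 2 = 10530.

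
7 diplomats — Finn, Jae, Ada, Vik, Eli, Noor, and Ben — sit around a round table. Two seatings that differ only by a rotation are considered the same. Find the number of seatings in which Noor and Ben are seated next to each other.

Glue Noor and Ben into a block (2 internal orders). Seating 6 units around a circle gives (5)! arrangements.
So 2 × (5)! = 2 × 120 = 240.

240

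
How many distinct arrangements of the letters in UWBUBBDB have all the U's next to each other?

Treat the 2 copies of U as a single block. The multiset to arrange is then {UU, B, B, B, B, D, W}, 7 items in all.
That gives (7)!/(4!) = 210 arrangements.

210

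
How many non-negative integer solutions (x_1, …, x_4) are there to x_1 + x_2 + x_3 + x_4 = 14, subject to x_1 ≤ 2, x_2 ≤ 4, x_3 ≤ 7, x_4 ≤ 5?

31

By stars and bars, unrestricted non-negative solutions to x_1+…+x_4 = 14 number C(14+3,3) = 680.
Subtract solutions that violate a single cap (substitute x_i' = x_i − (cap_i+1)): x_1 ≥ 3 gives C(14,3) = 364; x_2 ≥ 5 gives C(12,3) = 220; x_3 ≥ 8 gives C(9,3) = 84; x_4 ≥ 6 gives C(11,3) = 165. Together 833.
Add back pairs where two caps are both exceeded: 84 + 20 + 56 + 4 + 20 + 1 = 185.
Subtract triples: 0 + 1 + 0 + 0 = 1.
By inclusion–exclusion the count is 680 − 833 + 185 − 1 = 31.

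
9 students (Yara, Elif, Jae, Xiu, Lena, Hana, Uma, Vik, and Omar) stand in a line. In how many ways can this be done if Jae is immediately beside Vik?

Treat {Jae, Vik} as a single unit. There are 8 units to order, and the pair itself can be ordered 2 ways.
So the count is 2·(8)! = 80640.

80640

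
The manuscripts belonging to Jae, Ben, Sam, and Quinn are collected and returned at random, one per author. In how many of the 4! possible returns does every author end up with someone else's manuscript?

9

Let Aᵢ be the assignments in which author i gets their own manuscript. We want the size of the complement of A₁∪…∪A_4.
By inclusion–exclusion this is Σ_{j=0}^{4} (−1)^j C(4,j)·(4−j)!.
Computing: 24 − 24 + 12 − 4 + 1 = 9.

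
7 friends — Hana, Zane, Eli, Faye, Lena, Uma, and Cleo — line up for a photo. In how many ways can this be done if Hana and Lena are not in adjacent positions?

There are 7! = 5040 arrangements in all. If Hana and Lena are adjacent, merging them into one block gives 2·(6)! = 1440 arrangements.
So 5040 − 1440 = 3600 arrangements keep them apart.

3600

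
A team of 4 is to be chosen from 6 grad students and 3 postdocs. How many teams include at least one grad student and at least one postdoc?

111

Total 4-person selections from all 9: C(9,4) = 126.
Subtract selections that omit an entire group: no grad students → C(3,4) = 0; no postdocs → C(6,4) = 15.
Both groups omitted at once is impossible, so 126 − 15 = 111.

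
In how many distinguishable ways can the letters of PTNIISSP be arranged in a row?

5040

Letter multiplicities in PTNIISSP: I×2, N×1, P×2, S×2, T×1.
So there are 8! / (2!·2!·2!) = 5040 distinguishable arrangements.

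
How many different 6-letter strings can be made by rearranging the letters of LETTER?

LETTER has 6 letters with E appearing twice and T appearing twice.
The number of distinct arrangements is 6!/(2!·2!) = 720/4 = 180.

180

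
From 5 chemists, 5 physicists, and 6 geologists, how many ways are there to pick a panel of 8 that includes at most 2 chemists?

Split by how many chemists are chosen (0 through 2).
Sum: C(5,0)·C(11,8) + C(5,1)·C(11,7) + C(5,2)·C(11,6) = 165 + 1650 + 4620 = 6435.

6435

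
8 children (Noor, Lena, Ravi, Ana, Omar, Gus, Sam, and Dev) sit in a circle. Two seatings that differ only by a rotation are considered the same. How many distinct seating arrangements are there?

5040

Fix one person's seat to break rotational symmetry; the remaining 7 people can be arranged in (7)! = 5040 ways.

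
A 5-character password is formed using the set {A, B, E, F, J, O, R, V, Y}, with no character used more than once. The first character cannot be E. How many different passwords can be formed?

The first character has 9−1 = 8 choices (anything except E).
The remaining 4 characters are filled from the other 8 symbols without repetition: 8 × 7 × 6 × 5 = 1680.
Total: 8 × 1680 = 13440.

13440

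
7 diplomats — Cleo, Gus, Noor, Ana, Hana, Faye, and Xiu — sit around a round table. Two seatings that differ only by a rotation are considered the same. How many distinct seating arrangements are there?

Seat Cleo anywhere (absorbing the rotational symmetry), then permute the other 6: (6)! = 720.

720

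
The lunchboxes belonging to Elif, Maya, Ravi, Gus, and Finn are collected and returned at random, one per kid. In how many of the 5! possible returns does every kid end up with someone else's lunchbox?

44

Count assignments avoiding every fixed point. For any j of the 5 kids fixed to their own lunchbox, the other 5−j can be arranged in (5−j)! ways.
By inclusion–exclusion this is Σ_{j=0}^{5} (−1)^j C(5,j)·(5−j)!.
Computing: 120 − 120 + 60 − 20 + 5 − 1 = 44.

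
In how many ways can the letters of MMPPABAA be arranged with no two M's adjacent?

1260

There are 8!/(3!·2!·2!) = 1680 arrangements of MMPPABAA in total.
Arrangements with the M's together: treat MM as one letter, giving (7)!/(3!·2!) = 420.
Hence 1680 − 420 = 1260.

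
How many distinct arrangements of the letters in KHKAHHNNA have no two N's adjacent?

5880

Total arrangements of KHKAHHNNA: 9!/(3!·2!·2!·2!) = 7560.
If the two N's are adjacent, glue them into one block, leaving 8 items to arrange: (8)!/(3!·2!·2!) = 1680 ways.
Hence 7560 − 1680 = 5880.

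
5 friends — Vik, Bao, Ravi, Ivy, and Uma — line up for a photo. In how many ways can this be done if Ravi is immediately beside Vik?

Treat {Ravi, Vik} as a single unit. There are 4 units to order, and the pair itself can be ordered 2 ways.
So the count is 2·(4)! = 48.

48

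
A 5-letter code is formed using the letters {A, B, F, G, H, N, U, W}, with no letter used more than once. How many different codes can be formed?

With no repetition, fill the 5 letters in order: 8 choices, then 7, down to 4.
8 × 7 × 6 × 5 × 4 = 6720.

6720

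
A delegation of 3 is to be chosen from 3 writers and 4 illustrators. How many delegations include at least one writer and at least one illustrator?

With no constraint there are C(7,3) = 35 possible selections.
Subtract selections that omit an entire group: no writers → C(4,3) = 4; no illustrators → C(3,3) = 1.
Both groups omitted at once is impossible, so 35 − 5 = 30.

30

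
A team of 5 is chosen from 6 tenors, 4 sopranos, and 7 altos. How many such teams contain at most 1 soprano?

4147

Split by how many sopranos are chosen (0 through 1).
Sum: C(4,0)·C(13,5) + C(4,1)·C(13,4) = 1287 + 2860 = 4147.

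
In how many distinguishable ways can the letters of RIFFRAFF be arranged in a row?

RIFFRAFF has 8 letters with F appearing 4 times and R appearing twice.
Dividing 8! = 40320 by 4!·2! = 48 for the repeated letters gives 840.

840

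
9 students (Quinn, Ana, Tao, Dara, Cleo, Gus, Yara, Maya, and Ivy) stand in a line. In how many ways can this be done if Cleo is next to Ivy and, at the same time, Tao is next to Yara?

20160

Treat {Cleo,Ivy} as one block (2 orders) and {Tao,Yara} as another (2 orders).
That leaves 7 units to arrange: 2 × 2 × 7! = 4 × 5040 = 20160.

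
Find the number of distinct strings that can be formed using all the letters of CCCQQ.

10

CCCQQ has 5 letters with C appearing 3 times and Q appearing twice.
So there are 5! / (3!·2!) = 10 distinguishable arrangements.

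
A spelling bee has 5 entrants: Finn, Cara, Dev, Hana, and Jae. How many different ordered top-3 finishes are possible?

There are 5 choices for 1st place, 4 for 2nd, and 3 for 3rd.
That gives 5 × 4 × 3 = 60.

60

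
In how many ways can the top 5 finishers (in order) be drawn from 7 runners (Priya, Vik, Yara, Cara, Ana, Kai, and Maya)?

There are 7 choices for 1st place, 6 for 2nd, and so on down to 3 for position 5.
That gives 7 × 6 × 5 × 4 × 3 = 2520.

2520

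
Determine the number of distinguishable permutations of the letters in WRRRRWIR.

Letter multiplicities in WRRRRWIR: I×1, R×5, W×2.
The number of distinct arrangements is 8!/(5!·2!) = 40320/240 = 168.

168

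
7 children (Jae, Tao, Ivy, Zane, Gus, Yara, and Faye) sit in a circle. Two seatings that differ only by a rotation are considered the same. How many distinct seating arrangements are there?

Around a circle, 7 distinct people have 7!/7 = (6)! = 720 rotationally distinct seatings.

720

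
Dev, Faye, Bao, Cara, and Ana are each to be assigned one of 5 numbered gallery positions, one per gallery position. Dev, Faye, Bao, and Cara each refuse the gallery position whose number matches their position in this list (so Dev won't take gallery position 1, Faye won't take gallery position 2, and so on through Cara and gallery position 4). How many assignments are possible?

Let Aᵢ (for 1 ≤ i ≤ 4) be the placements that put person i in their forbidden gallery position. Any j of these fix j positions, leaving (5−j)! ways to fill the rest, and there are C(4,j) ways to pick which j.
By inclusion–exclusion, the number of valid placements is Σ_{j=0}^{4} (−1)^j C(4,j)·(5−j)!.
Computing: 120 − 96 + 36 − 8 + 1 = 53.

53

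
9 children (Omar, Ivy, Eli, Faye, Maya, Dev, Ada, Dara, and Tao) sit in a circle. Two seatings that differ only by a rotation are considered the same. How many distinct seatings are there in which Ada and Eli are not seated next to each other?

30240

All circular seatings of 9 people number (8)! = 40320.
Seatings with Ada beside Eli: treat them as a block with 2 internal orders, giving 2 × (7)! = 10080.
Subtracting, 40320 − 10080 = 30240.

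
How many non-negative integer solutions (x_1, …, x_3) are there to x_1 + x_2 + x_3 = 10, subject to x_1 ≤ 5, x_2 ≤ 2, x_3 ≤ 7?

12

Without the upper bounds there are C(12,2) = 66 ways to split 10 among 3 variables.
Subtract solutions that violate a single cap (substitute x_i' = x_i − (cap_i+1)): x_1 ≥ 6 gives C(6,2) = 15; x_2 ≥ 3 gives C(9,2) = 36; x_3 ≥ 8 gives C(4,2) = 6. Together 57.
Add back pairs where two caps are both exceeded: 3 + 0 + 0 = 3.
By inclusion–exclusion the count is 66 − 57 + 3 = 12.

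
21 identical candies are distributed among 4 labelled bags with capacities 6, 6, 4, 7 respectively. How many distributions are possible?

By stars and bars, unrestricted non-negative solutions to x_1+…+x_4 = 21 number C(21+3,3) = 2024.
Subtract solutions that violate a single cap (substitute x_i' = x_i − (cap_i+1)): x_1 ≥ 7 gives C(17,3) = 680; x_2 ≥ 7 gives C(17,3) = 680; x_3 ≥ 5 gives C(19,3) = 969; x_4 ≥ 8 gives C(16,3) = 560. Together 2889.
Add back pairs where two caps are both exceeded: 120 + 220 + 84 + 220 + 84 + 165 = 893.
Subtract triples: 10 + 0 + 4 + 4 = 18.
By inclusion–exclusion the count is 2024 − 2889 + 893 − 18 = 10.

10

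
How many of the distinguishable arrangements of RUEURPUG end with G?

420

With the last slot taken by G, it remains to arrange the other 7 letters (RUEURPU).
Those 7 letters have R appearing twice and U appearing 3 times, giving (7)!/(3!·2!) = 420.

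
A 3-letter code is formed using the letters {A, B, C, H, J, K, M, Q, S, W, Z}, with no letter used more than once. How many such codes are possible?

Choose and order 3 of the 11 symbols: the first letter has 11 options, the next 10, then 9.
That product is 11 × 10 × 9 = 990.

990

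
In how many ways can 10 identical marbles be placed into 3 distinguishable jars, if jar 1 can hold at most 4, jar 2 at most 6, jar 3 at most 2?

By stars and bars, unrestricted non-negative solutions to x_1+…+x_3 = 10 number C(10+2,2) = 66.
Subtract solutions that violate a single cap (substitute x_i' = x_i − (cap_i+1)): x_1 ≥ 5 gives C(7,2) = 21; x_2 ≥ 7 gives C(5,2) = 10; x_3 ≥ 3 gives C(9,2) = 36. Together 67.
Add back pairs where two caps are both exceeded: 0 + 6 + 1 = 7.
By inclusion–exclusion the count is 66 − 67 + 7 = 6.

6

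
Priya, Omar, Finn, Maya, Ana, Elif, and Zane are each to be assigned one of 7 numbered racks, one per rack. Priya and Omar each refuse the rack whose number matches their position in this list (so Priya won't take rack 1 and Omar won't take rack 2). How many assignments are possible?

Let Aᵢ (for i ∈ {1, 2}) be the placements that put person i in their forbidden rack. Any j of these fix j positions, leaving (7−j)! ways to fill the rest, and there are C(2,j) ways to pick which j.
By inclusion–exclusion, the number of valid placements is Σ_{j=0}^{2} (−1)^j C(2,j)·(7−j)!.
Computing: 5040 − 1440 + 120 = 3720.

3720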